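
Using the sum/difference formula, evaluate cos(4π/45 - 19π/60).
cos(4π/45 - 19π/60) = cos 4π/45 cos 19π/60 + sin 4π/45 sin 19π/60 = 0.7547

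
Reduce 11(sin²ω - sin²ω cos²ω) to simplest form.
11(sin²ω - sin²ω cos²ω) = 11(sin⁴ω) (using Factoring)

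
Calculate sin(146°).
sin(146°) = 0.5592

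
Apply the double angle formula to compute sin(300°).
sin(300°) = 2 sin 150° cos 150° = -√3/2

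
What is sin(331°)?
sin(331°) = -0.4848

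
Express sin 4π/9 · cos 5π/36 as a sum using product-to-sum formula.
sin 4π/9 cos 5π/36 = (1/2)[sin(4π/9+5π/36) + sin(4π/9-5π/36)]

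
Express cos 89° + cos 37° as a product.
cos 89° + cos 37° = 2 cos(63°) cos(26°)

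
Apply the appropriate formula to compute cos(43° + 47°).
cos(43° + 47°) = cos 43° cos 47° - sin 43° sin 47° = 0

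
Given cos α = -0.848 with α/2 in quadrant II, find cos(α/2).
cos(α/2) = ±√((1 + cos α)/2); negative since α/2 ∈ QII, so cos(α/2) = -0.2757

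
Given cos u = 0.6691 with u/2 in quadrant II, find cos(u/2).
cos(u/2) = ±√((1 + cos u)/2); negative since u/2 ∈ QII, so cos(u/2) = -0.9135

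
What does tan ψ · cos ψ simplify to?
tan ψ · cos ψ = sin ψ (using Quotient identity)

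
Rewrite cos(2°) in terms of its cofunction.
cos(2°) = sin(90° - 2°) = sin(88°)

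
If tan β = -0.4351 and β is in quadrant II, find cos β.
cos β = -0.917 (using tan²β + 1 = sec²β)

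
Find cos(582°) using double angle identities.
cos(582°) = cos²291° - sin²291° = -0.7431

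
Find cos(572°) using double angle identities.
cos(572°) = cos²286° - sin²286° = -0.848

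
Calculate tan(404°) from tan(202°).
tan(404°) = 2 tan 202° / (1 - tan²202°) = 0.9657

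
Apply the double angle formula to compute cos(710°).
cos(710°) = cos²355° - sin²355° = 0.9848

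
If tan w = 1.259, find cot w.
cot w = 1/tan w = 0.7943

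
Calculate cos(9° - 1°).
cos(9° - 1°) = cos 9° cos 1° + sin 9° sin 1° = 0.9903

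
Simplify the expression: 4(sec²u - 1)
4(sec²u - 1) = 4(tan²u) (using Pythagorean identity)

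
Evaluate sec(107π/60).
sec(107π/60) = 1.287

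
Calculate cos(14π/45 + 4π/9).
cos(14π/45 + 4π/9) = cos 14π/45 cos 4π/9 - sin 14π/45 sin 4π/9 = -0.7193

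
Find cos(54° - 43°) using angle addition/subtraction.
cos(54° - 43°) = cos 54° cos 43° + sin 54° sin 43° = 0.9816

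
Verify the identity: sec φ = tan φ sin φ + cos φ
RHS = sin²φ/cos φ + cos φ = (sin²φ + cos²φ)/cos φ = 1/cos φ = sec φ = LHS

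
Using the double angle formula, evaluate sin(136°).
sin(136°) = 2 sin 68° cos 68° = 0.6947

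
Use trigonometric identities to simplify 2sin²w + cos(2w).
2sin²w + cos(2w) = 1 (using Double angle)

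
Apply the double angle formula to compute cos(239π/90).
cos(239π/90) = cos²239π/180 - sin²239π/180 = -0.4695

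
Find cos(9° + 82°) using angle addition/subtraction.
cos(9° + 82°) = cos 9° cos 82° - sin 9° sin 82° = -0.01745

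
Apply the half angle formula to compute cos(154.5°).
cos(154.5°) = -√((1 + cos 309°)/2) = -0.9026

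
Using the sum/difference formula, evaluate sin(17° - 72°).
sin(17° - 72°) = sin 17° cos 72° - cos 17° sin 72° = -0.8192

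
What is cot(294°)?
cot(294°) = -0.4452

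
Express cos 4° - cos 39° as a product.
cos 4° - cos 39° = -2 sin(21.5°) sin(-17.5°)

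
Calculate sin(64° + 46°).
sin(64° + 46°) = sin 64° cos 46° + cos 64° sin 46° = 0.9397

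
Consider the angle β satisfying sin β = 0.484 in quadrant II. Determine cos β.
cos β = ±√(1 - sin²β) = -0.8751 (negative in QII)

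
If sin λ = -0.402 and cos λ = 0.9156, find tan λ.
tan λ = sin λ / cos λ = -0.4391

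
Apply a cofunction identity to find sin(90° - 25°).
sin(90° - 25°) = cos(25°) = 0.9063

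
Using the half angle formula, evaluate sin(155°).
sin(155°) = √((1 - cos 310°)/2) = 0.4226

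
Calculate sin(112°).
sin(112°) = 0.9272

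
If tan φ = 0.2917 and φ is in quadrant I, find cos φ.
cos φ = 0.96 (using tan²φ + 1 = sec²φ)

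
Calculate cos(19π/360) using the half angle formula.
cos(19π/360) = √((1 + cos 19π/180)/2) = 0.9863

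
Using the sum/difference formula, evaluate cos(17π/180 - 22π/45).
cos(17π/180 - 22π/45) = cos 17π/180 cos 22π/45 + sin 17π/180 sin 22π/45 = 0.3256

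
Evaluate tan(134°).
tan(134°) = -1.036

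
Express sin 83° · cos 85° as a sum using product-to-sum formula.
sin 83° cos 85° = (1/2)[sin(83°+85°) + sin(83°-85°)]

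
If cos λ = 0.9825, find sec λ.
sec λ = 1/cos λ = 1.018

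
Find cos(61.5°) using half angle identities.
cos(61.5°) = √((1 + cos 123°)/2) = 0.4772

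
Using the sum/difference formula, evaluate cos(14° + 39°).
cos(14° + 39°) = cos 14° cos 39° - sin 14° sin 39° = 0.6018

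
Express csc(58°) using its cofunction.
csc(58°) = sec(90° - 58°) = sec(32°)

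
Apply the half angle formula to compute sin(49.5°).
sin(49.5°) = √((1 - cos 99°)/2) = 0.7604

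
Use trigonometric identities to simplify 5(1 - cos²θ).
5(1 - cos²θ) = 5(sin²θ) (using Pythagorean identity)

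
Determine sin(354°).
sin(354°) = -0.1045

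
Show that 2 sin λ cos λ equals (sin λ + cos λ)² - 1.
RHS = sin²λ + 2 sin λ cos λ + cos²λ - 1 = (sin²λ + cos²λ) + 2 sin λ cos λ - 1 = 1 + 2 sin λ cos λ - 1 = 2 sin λ cos λ = LHS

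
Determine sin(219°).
sin(219°) = -0.6293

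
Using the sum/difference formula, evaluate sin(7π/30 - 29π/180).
sin(7π/30 - 29π/180) = sin 7π/30 cos 29π/180 - cos 7π/30 sin 29π/180 = 0.225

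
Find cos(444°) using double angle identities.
cos(444°) = cos²222° - sin²222° = 0.1045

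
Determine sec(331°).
sec(331°) = 1.143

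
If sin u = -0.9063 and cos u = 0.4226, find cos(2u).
cos(2u) = cos²u - sin²u = -0.6428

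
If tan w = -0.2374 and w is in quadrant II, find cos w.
cos w = -0.973 (using tan²w + 1 = sec²w)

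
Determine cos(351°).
cos(351°) = 0.9877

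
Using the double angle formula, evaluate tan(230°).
tan(230°) = 2 tan 115° / (1 - tan²115°) = 1.192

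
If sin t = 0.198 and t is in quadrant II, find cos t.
cos t = -0.9802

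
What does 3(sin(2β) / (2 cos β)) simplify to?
3(sin(2β) / (2 cos β)) = 3(sin β) (using Double angle)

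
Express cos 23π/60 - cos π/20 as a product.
cos 23π/60 - cos π/20 = -2 sin(13π/60) sin(π/6)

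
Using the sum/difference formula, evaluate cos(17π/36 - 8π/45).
cos(17π/36 - 8π/45) = cos 17π/36 cos 8π/45 + sin 17π/36 sin 8π/45 = 0.6018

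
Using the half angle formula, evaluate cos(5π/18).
cos(5π/18) = √((1 + cos 5π/9)/2) = 0.6428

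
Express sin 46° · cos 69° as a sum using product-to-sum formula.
sin 46° cos 69° = (1/2)[sin(46°+69°) + sin(46°-69°)]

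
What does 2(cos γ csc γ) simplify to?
2(cos γ csc γ) = 2(cot γ) (using Reciprocal + quotient)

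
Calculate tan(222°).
tan(222°) = 0.9004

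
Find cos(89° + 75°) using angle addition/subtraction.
cos(89° + 75°) = cos 89° cos 75° - sin 89° sin 75° = -0.9613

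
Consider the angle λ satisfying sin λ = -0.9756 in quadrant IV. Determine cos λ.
cos λ = √(1 - sin²λ) = 0.2196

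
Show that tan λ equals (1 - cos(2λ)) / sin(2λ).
RHS = 2sin²λ / (2 sin λ cos λ) = sin λ/cos λ = tan λ = LHS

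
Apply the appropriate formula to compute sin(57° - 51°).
sin(57° - 51°) = sin 57° cos 51° - cos 57° sin 51° = 0.1045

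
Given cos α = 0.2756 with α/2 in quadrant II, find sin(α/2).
sin(α/2) = ±√((1 - cos α)/2); positive since α/2 ∈ QII, so sin(α/2) = 0.6018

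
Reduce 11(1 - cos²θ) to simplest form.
11(1 - cos²θ) = 11(sin²θ) (using Pythagorean identity)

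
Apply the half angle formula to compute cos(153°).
cos(153°) = -√((1 + cos 306°)/2) = -0.891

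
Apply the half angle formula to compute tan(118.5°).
tan(118.5°) = sin 237° / (1 + cos 237°) = -1.842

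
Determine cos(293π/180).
cos(293π/180) = 0.3907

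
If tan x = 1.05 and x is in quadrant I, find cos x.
cos x = 0.6897 (using tan²x + 1 = sec²x)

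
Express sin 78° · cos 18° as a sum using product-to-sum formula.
sin 78° cos 18° = (1/2)[sin(78°+18°) + sin(78°-18°)]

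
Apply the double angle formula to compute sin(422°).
sin(422°) = 2 sin 211° cos 211° = 0.8829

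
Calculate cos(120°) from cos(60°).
cos(120°) = cos²60° - sin²60° = -1/2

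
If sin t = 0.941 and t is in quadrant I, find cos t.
cos t = 0.3384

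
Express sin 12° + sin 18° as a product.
sin 12° + sin 18° = 2 sin(15°) cos(-3°)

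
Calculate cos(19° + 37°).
cos(19° + 37°) = cos 19° cos 37° - sin 19° sin 37° = 0.5592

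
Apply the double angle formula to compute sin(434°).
sin(434°) = 2 sin 217° cos 217° = 0.9613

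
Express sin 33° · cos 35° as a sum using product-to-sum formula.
sin 33° cos 35° = (1/2)[sin(33°+35°) + sin(33°-35°)]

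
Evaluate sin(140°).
sin(140°) = 0.6428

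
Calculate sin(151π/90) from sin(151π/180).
sin(151π/90) = 2 sin 151π/180 cos 151π/180 = -0.848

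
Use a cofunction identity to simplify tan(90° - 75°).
tan(90° - 75°) = cot(75°)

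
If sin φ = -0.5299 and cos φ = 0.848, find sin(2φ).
sin(2φ) = 2 sin φ cos φ = -0.8987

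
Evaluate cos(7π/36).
cos(7π/36) = 0.8192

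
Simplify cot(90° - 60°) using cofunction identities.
cot(90° - 60°) = tan(60°)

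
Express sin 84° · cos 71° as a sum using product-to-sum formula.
sin 84° cos 71° = (1/2)[sin(84°+71°) + sin(84°-71°)]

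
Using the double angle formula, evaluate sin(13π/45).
sin(13π/45) = 2 sin 13π/90 cos 13π/90 = 0.788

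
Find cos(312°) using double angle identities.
cos(312°) = 1 - 2sin²156° = 0.6691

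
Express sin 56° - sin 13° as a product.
sin 56° - sin 13° = 2 cos(34.5°) sin(21.5°)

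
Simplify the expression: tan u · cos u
tan u · cos u = sin u (using Quotient identity)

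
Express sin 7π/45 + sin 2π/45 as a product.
sin 7π/45 + sin 2π/45 = 2 sin(π/10) cos(π/18)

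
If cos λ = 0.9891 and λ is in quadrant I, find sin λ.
sin λ = 0.1472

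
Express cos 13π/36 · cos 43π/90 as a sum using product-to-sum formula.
cos 13π/36 cos 43π/90 = (1/2)[cos(13π/36-43π/90) + cos(13π/36+43π/90)]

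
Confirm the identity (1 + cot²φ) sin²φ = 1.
LHS = csc²φ · sin²φ = (1/sin²φ) · sin²φ = 1 = RHS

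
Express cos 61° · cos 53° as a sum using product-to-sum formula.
cos 61° cos 53° = (1/2)[cos(61°-53°) + cos(61°+53°)]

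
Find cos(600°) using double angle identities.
cos(600°) = cos²300° - sin²300° = -1/2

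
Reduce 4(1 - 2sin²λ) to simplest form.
4(1 - 2sin²λ) = 4(cos(2λ)) (using Double angle)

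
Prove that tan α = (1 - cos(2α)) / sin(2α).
RHS = 2sin²α / (2 sin α cos α) = sin α/cos α = tan α = LHS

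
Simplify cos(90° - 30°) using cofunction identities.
cos(90° - 30°) = sin(30°)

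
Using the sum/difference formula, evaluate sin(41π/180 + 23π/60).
sin(41π/180 + 23π/60) = sin 41π/180 cos 23π/60 + cos 41π/180 sin 23π/60 = 0.9397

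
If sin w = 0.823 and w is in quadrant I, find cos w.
cos w = 0.568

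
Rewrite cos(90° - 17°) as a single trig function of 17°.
cos(90° - 17°) = sin(17°)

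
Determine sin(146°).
sin(146°) = 0.5592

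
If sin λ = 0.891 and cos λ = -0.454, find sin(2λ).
sin(2λ) = 2 sin λ cos λ = -0.809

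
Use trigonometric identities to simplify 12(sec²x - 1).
12(sec²x - 1) = 12(tan²x) (using Pythagorean identity)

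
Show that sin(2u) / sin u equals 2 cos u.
LHS = 2 sin u cos u / sin u = 2 cos u = RHS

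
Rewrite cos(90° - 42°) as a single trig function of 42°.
cos(90° - 42°) = sin(42°)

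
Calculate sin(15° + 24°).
sin(15° + 24°) = sin 15° cos 24° + cos 15° sin 24° = 0.6293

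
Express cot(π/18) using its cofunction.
cot(π/18) = tan(π/2 - π/18) = tan(4π/9)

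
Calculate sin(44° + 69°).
sin(44° + 69°) = sin 44° cos 69° + cos 44° sin 69° = 0.9205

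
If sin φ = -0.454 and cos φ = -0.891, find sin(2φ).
sin(2φ) = 2 sin φ cos φ = 0.809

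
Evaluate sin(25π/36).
sin(25π/36) = 0.8192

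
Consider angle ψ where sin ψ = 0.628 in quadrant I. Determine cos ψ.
cos ψ = √(1 - sin²ψ) = 0.7782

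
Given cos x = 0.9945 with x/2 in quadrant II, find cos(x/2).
cos(x/2) = ±√((1 + cos x)/2); negative since x/2 ∈ QII, so cos(x/2) = -0.9986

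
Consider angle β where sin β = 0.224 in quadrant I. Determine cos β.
cos β = √(1 - sin²β) = 0.9746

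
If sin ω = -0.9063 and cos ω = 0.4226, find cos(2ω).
cos(2ω) = cos²ω - sin²ω = -0.6428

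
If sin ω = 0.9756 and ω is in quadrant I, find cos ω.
cos ω = 0.2196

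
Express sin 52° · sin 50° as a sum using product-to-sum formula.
sin 52° sin 50° = (1/2)[cos(52°-50°) - cos(52°+50°)]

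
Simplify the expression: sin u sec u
sin u sec u = tan u (using Reciprocal + quotient)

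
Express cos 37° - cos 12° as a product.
cos 37° - cos 12° = -2 sin(24.5°) sin(12.5°)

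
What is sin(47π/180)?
sin(47π/180) = 0.7314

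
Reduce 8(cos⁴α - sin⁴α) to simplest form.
8(cos⁴α - sin⁴α) = 8(cos(2α)) (using Factoring + double angle)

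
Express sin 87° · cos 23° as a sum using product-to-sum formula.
sin 87° cos 23° = (1/2)[sin(87°+23°) + sin(87°-23°)]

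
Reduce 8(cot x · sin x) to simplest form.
8(cot x · sin x) = 8(cos x) (using Quotient identity)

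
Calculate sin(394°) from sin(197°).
sin(394°) = 2 sin 197° cos 197° = 0.5592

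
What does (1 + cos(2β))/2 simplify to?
(1 + cos(2β))/2 = cos²β (using Power reduction)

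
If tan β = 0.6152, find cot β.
cot β = 1/tan β = 1.625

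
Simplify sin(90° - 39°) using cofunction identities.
sin(90° - 39°) = cos(39°)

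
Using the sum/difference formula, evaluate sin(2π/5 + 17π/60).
sin(2π/5 + 17π/60) = sin 2π/5 cos 17π/60 + cos 2π/5 sin 17π/60 = 0.8387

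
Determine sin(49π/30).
sin(49π/30) = -0.9135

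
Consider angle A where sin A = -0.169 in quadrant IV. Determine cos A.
cos A = √(1 - sin²A) = 0.9856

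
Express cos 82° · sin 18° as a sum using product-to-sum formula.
cos 82° sin 18° = (1/2)[sin(82°+18°) - sin(82°-18°)]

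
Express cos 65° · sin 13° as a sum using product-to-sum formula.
cos 65° sin 13° = (1/2)[sin(65°+13°) - sin(65°-13°)]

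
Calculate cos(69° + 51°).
cos(69° + 51°) = cos 69° cos 51° - sin 69° sin 51° = -1/2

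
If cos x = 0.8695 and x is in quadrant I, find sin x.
sin x = 0.4939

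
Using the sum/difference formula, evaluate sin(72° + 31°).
sin(72° + 31°) = sin 72° cos 31° + cos 72° sin 31° = 0.9744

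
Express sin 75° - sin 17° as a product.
sin 75° - sin 17° = 2 cos(46°) sin(29°)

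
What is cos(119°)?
cos(119°) = -0.4848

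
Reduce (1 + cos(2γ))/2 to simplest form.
(1 + cos(2γ))/2 = cos²γ (using Power reduction)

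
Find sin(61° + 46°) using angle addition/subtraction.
sin(61° + 46°) = sin 61° cos 46° + cos 61° sin 46° = 0.9563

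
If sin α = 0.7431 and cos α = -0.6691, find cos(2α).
cos(2α) = cos²α - sin²α = -0.1045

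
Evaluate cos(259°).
cos(259°) = -0.1908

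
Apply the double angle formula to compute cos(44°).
cos(44°) = cos²22° - sin²22° = 0.7193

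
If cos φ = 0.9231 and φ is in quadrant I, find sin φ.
sin φ = 0.3846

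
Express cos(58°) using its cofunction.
cos(58°) = sin(90° - 58°) = sin(32°)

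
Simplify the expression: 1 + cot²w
1 + cot²w = csc²w (using Pythagorean identity)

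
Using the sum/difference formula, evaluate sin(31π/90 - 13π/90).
sin(31π/90 - 13π/90) = sin 31π/90 cos 13π/90 - cos 31π/90 sin 13π/90 = 0.5878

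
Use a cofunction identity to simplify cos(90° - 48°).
cos(90° - 48°) = sin(48°)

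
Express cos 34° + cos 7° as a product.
cos 34° + cos 7° = 2 cos(20.5°) cos(13.5°)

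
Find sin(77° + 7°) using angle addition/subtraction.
sin(77° + 7°) = sin 77° cos 7° + cos 77° sin 7° = 0.9945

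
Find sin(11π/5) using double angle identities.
sin(11π/5) = 2 sin 11π/10 cos 11π/10 = 0.5878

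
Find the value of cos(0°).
cos(0°) = 1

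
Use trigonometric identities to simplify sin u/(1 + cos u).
sin u/(1 + cos u) = tan(u/2) (using Half angle)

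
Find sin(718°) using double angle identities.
sin(718°) = 2 sin 359° cos 359° = -0.0349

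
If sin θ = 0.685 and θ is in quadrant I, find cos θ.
cos θ = 0.7285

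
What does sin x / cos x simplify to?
sin x / cos x = tan x (using Quotient identity)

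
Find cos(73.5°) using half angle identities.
cos(73.5°) = √((1 + cos 147°)/2) = 0.284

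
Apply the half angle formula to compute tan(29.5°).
tan(29.5°) = sin 59° / (1 + cos 59°) = 0.5658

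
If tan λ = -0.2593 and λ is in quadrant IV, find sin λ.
sin λ = -0.251 (using tan²λ + 1 = sec²λ)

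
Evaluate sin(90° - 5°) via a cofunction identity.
sin(90° - 5°) = cos(5°) = 0.9962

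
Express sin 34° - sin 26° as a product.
sin 34° - sin 26° = 2 cos(30°) sin(4°)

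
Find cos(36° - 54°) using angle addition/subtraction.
cos(36° - 54°) = cos 36° cos 54° + sin 36° sin 54° = 0.9511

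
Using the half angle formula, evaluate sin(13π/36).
sin(13π/36) = √((1 - cos 13π/18)/2) = 0.9063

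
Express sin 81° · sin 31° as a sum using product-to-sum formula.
sin 81° sin 31° = (1/2)[cos(81°-31°) - cos(81°+31°)]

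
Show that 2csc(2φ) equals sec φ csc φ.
LHS = 2/sin(2φ) = 2/(2 sin φ cos φ) = 1/(sin φ cos φ) = (1/cos φ)(1/sin φ) = sec φ csc φ = RHS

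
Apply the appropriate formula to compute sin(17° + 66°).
sin(17° + 66°) = sin 17° cos 66° + cos 17° sin 66° = 0.9925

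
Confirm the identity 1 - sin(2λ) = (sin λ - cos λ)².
RHS = sin²λ - 2 sin λ cos λ + cos²λ = (sin²λ + cos²λ) - 2 sin λ cos λ = 1 - sin(2λ) = LHS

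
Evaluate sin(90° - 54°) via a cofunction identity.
sin(90° - 54°) = cos(54°) = 0.5878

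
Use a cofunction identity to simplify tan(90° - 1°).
tan(90° - 1°) = cot(1°)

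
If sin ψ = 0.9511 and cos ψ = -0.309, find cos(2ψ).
cos(2ψ) = cos²ψ - sin²ψ = -0.8091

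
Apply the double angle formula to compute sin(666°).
sin(666°) = 2 sin 333° cos 333° = -0.809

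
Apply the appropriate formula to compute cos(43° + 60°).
cos(43° + 60°) = cos 43° cos 60° - sin 43° sin 60° = -0.225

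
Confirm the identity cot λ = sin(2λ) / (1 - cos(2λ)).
RHS = 2 sin λ cos λ / (2sin²λ) = cos λ/sin λ = cot λ = LHS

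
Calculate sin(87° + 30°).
sin(87° + 30°) = sin 87° cos 30° + cos 87° sin 30° = 0.891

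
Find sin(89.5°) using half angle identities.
sin(89.5°) = √((1 - cos 179°)/2) = 1.0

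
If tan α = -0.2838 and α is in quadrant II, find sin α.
sin α = 0.273 (using tan²α + 1 = sec²α)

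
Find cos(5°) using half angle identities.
cos(5°) = √((1 + cos 10°)/2) = 0.9962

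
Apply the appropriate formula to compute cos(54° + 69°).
cos(54° + 69°) = cos 54° cos 69° - sin 54° sin 69° = -0.5446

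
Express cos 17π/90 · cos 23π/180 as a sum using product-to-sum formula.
cos 17π/90 cos 23π/180 = (1/2)[cos(17π/90-23π/180) + cos(17π/90+23π/180)]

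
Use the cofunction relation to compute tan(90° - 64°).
tan(90° - 64°) = cot(64°) = 0.4877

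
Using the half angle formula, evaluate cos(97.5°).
cos(97.5°) = -√((1 + cos 195°)/2) = -0.1305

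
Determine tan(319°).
tan(319°) = -0.8693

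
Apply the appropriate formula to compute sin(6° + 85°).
sin(6° + 85°) = sin 6° cos 85° + cos 6° sin 85° = 0.9998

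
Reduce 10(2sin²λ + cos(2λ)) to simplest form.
10(2sin²λ + cos(2λ)) = 10 (using Double angle)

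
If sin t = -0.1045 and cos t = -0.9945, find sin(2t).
sin(2t) = 2 sin t cos t = 0.2079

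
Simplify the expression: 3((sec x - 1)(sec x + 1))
3((sec x - 1)(sec x + 1)) = 3(tan²x) (using Diff. of squares)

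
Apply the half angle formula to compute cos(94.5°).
cos(94.5°) = -√((1 + cos 189°)/2) = -0.07846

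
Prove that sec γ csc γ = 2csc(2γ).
RHS = 2/sin(2γ) = 2/(2 sin γ cos γ) = 1/(sin γ cos γ) = (1/cos γ)(1/sin γ) = sec γ csc γ = LHS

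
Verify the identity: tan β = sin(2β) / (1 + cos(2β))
RHS = 2 sin β cos β / (2cos²β) = sin β/cos β = tan β = LHS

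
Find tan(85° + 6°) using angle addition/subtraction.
tan(85° + 6°) = (tan 85° + tan 6°)/(1 - tan 85° tan 6°) = -57.29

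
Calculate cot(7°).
cot(7°) = 8.144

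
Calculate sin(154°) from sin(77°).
sin(154°) = 2 sin 77° cos 77° = 0.4384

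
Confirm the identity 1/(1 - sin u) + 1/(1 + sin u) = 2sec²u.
LHS = [(1 + sin u) + (1 - sin u)] / [(1 - sin u)(1 + sin u)] = 2/(1 - sin²u) = 2/cos²u = 2sec²u = RHS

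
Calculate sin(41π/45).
sin(41π/45) = 0.2756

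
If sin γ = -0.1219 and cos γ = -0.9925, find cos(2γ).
cos(2γ) = cos²γ - sin²γ = 0.9702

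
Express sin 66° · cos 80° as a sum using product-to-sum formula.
sin 66° cos 80° = (1/2)[sin(66°+80°) + sin(66°-80°)]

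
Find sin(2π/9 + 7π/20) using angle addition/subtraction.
sin(2π/9 + 7π/20) = sin 2π/9 cos 7π/20 + cos 2π/9 sin 7π/20 = 0.9744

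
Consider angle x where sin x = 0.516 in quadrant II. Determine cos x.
cos x = ±√(1 - sin²x) = -0.8566 (negative in QII)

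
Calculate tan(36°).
tan(36°) = 0.7265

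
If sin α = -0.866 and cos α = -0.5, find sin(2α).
sin(2α) = 2 sin α cos α = 0.866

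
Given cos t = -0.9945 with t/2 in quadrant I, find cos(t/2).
cos(t/2) = ±√((1 + cos t)/2); positive since t/2 ∈ QI, so cos(t/2) = 0.05244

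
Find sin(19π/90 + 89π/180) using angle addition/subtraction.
sin(19π/90 + 89π/180) = sin 19π/90 cos 89π/180 + cos 19π/90 sin 89π/180 = 0.7986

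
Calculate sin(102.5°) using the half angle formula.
sin(102.5°) = √((1 - cos 205°)/2) = 0.9763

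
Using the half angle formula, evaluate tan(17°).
tan(17°) = sin 34° / (1 + cos 34°) = 0.3057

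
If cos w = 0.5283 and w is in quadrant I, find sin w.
sin w = 0.8491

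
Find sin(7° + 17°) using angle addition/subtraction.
sin(7° + 17°) = sin 7° cos 17° + cos 7° sin 17° = 0.4067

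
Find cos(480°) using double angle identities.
cos(480°) = cos²240° - sin²240° = -1/2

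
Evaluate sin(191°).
sin(191°) = -0.1908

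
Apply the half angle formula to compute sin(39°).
sin(39°) = √((1 - cos 78°)/2) = 0.6293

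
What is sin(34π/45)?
sin(34π/45) = 0.6947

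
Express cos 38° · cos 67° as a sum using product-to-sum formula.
cos 38° cos 67° = (1/2)[cos(38°-67°) + cos(38°+67°)]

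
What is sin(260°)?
sin(260°) = -0.9848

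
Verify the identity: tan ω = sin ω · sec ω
RHS = sin ω · (1/cos ω) = sin ω/cos ω = tan ω = LHS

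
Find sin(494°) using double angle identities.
sin(494°) = 2 sin 247° cos 247° = 0.7193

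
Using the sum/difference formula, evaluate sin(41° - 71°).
sin(41° - 71°) = sin 41° cos 71° - cos 41° sin 71° = -1/2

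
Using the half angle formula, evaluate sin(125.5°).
sin(125.5°) = √((1 - cos 251°)/2) = 0.8141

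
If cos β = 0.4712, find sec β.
sec β = 1/cos β = 2.122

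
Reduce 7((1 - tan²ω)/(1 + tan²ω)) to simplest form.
7((1 - tan²ω)/(1 + tan²ω)) = 7(cos(2ω)) (using Double angle)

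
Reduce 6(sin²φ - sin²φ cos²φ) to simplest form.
6(sin²φ - sin²φ cos²φ) = 6(sin⁴φ) (using Factoring)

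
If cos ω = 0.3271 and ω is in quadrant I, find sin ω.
sin ω = 0.945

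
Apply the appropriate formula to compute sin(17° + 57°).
sin(17° + 57°) = sin 17° cos 57° + cos 17° sin 57° = 0.9613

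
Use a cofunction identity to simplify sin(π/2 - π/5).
sin(π/2 - π/5) = cos(π/5)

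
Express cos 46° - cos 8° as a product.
cos 46° - cos 8° = -2 sin(27°) sin(19°)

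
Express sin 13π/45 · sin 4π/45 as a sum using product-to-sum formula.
sin 13π/45 sin 4π/45 = (1/2)[cos(13π/45-4π/45) - cos(13π/45+4π/45)]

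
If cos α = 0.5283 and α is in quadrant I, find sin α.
sin α = 0.8491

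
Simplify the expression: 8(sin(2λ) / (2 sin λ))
8(sin(2λ) / (2 sin λ)) = 8(cos λ) (using Double angle)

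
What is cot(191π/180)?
cot(191π/180) = 5.145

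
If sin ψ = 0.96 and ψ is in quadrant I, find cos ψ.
cos ψ = 0.28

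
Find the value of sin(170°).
sin(170°) = 0.1736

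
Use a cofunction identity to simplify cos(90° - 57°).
cos(90° - 57°) = sin(57°)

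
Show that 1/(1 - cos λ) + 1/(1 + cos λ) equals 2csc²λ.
LHS = [(1 + cos λ) + (1 - cos λ)] / [(1 - cos λ)(1 + cos λ)] = 2/(1 - cos²λ) = 2/sin²λ = 2csc²λ = RHS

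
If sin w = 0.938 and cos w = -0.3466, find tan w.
tan w = sin w / cos w = -2.706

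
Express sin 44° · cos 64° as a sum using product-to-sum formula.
sin 44° cos 64° = (1/2)[sin(44°+64°) + sin(44°-64°)]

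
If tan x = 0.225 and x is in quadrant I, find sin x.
sin x = 0.2195 (using tan²x + 1 = sec²x)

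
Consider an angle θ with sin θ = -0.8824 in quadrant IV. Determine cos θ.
cos θ = √(1 - sin²θ) = 0.4705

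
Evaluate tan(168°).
tan(168°) = -0.2126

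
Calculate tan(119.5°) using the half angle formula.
tan(119.5°) = sin 239° / (1 + cos 239°) = -1.767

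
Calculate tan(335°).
tan(335°) = -0.4663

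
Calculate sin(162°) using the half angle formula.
sin(162°) = √((1 - cos 324°)/2) = 0.309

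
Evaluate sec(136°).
sec(136°) = -1.39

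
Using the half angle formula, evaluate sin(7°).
sin(7°) = √((1 - cos 14°)/2) = 0.1219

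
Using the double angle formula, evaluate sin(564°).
sin(564°) = 2 sin 282° cos 282° = -0.4067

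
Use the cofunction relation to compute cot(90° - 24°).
cot(90° - 24°) = tan(24°) = 0.4452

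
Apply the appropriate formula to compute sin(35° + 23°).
sin(35° + 23°) = sin 35° cos 23° + cos 35° sin 23° = 0.848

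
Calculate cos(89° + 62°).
cos(89° + 62°) = cos 89° cos 62° - sin 89° sin 62° = -0.8746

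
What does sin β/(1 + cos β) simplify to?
sin β/(1 + cos β) = tan(β/2) (using Half angle)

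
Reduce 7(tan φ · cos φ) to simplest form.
7(tan φ · cos φ) = 7(sin φ) (using Quotient identity)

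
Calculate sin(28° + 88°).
sin(28° + 88°) = sin 28° cos 88° + cos 28° sin 88° = 0.8988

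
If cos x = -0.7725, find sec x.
sec x = 1/cos x = -1.294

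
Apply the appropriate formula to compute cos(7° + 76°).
cos(7° + 76°) = cos 7° cos 76° - sin 7° sin 76° = 0.1219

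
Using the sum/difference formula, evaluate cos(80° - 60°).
cos(80° - 60°) = cos 80° cos 60° + sin 80° sin 60° = 0.9397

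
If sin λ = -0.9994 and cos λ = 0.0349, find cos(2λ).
cos(2λ) = cos²λ - sin²λ = -0.9976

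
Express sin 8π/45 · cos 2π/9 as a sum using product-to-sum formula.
sin 8π/45 cos 2π/9 = (1/2)[sin(8π/45+2π/9) + sin(8π/45-2π/9)]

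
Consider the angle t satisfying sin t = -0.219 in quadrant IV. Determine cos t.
cos t = √(1 - sin²t) = 0.9757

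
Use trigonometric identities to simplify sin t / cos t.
sin t / cos t = tan t (using Quotient identity)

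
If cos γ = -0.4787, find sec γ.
sec γ = 1/cos γ = -2.089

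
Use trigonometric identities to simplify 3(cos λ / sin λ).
3(cos λ / sin λ) = 3(cot λ) (using Quotient identity)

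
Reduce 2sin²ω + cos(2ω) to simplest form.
2sin²ω + cos(2ω) = 1 (using Double angle)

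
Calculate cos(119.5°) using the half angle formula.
cos(119.5°) = -√((1 + cos 239°)/2) = -0.4924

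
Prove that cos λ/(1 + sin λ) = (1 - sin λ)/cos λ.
RHS = (1 - sin λ)(1 + sin λ) / (cos λ(1 + sin λ)) = (1 - sin²λ) / (cos λ(1 + sin λ)) = cos²λ / (cos λ(1 + sin λ)) = cos λ/(1 + sin λ) = LHS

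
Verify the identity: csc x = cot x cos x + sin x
RHS = cos²x/sin x + sin x = (cos²x + sin²x)/sin x = 1/sin x = csc x = LHS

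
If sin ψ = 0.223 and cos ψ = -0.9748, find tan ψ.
tan ψ = sin ψ / cos ψ = -0.2288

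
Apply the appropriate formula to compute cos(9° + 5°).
cos(9° + 5°) = cos 9° cos 5° - sin 9° sin 5° = 0.9703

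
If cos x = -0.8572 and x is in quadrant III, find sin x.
sin x = -0.515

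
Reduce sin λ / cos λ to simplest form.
sin λ / cos λ = tan λ (using Quotient identity)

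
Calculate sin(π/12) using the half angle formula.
sin(π/12) = √((1 - cos π/6)/2) = (√6-√2)/4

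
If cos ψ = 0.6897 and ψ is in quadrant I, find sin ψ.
sin ψ = 0.7241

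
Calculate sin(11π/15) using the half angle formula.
sin(11π/15) = √((1 - cos 22π/15)/2) = 0.7431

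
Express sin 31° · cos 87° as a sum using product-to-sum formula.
sin 31° cos 87° = (1/2)[sin(31°+87°) + sin(31°-87°)]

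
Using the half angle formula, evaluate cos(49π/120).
cos(49π/120) = √((1 + cos 49π/60)/2) = 0.284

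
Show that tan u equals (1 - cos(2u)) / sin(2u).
RHS = 2sin²u / (2 sin u cos u) = sin u/cos u = tan u = LHS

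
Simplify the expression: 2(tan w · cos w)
2(tan w · cos w) = 2(sin w) (using Quotient identity)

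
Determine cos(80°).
cos(80°) = 0.1736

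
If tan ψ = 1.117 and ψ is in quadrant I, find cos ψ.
cos ψ = 0.667 (using tan²ψ + 1 = sec²ψ)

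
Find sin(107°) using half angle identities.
sin(107°) = √((1 - cos 214°)/2) = 0.9563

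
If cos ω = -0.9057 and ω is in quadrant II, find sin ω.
sin ω = 0.4239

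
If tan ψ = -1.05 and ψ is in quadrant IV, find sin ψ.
sin ψ = -0.7241 (using tan²ψ + 1 = sec²ψ)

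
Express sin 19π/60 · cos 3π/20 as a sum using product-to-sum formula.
sin 19π/60 cos 3π/20 = (1/2)[sin(19π/60+3π/20) + sin(19π/60-3π/20)]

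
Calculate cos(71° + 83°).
cos(71° + 83°) = cos 71° cos 83° - sin 71° sin 83° = -0.8988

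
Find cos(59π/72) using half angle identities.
cos(59π/72) = -√((1 + cos 59π/36)/2) = -0.8434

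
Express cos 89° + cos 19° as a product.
cos 89° + cos 19° = 2 cos(54°) cos(35°)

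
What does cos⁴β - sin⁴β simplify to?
cos⁴β - sin⁴β = cos(2β) (using Factoring + double angle)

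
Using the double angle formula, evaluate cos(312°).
cos(312°) = 1 - 2sin²156° = 0.6691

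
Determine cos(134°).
cos(134°) = -0.6947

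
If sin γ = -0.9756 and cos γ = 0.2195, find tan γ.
tan γ = sin γ / cos γ = -4.445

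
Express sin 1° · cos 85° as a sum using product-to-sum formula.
sin 1° cos 85° = (1/2)[sin(1°+85°) + sin(1°-85°)]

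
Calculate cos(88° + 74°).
cos(88° + 74°) = cos 88° cos 74° - sin 88° sin 74° = -0.9511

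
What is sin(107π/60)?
sin(107π/60) = -0.6293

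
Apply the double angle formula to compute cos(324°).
cos(324°) = 1 - 2sin²162° = 0.809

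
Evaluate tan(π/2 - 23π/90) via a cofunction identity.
tan(π/2 - 23π/90) = cot(23π/90) = 0.9657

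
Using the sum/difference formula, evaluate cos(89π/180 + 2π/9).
cos(89π/180 + 2π/9) = cos 89π/180 cos 2π/9 - sin 89π/180 sin 2π/9 = -0.6293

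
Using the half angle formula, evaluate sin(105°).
sin(105°) = √((1 - cos 210°)/2) = (√6+√2)/4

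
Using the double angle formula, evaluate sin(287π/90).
sin(287π/90) = 2 sin 287π/180 cos 287π/180 = -0.5592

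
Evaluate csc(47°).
csc(47°) = 1.367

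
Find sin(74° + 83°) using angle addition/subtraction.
sin(74° + 83°) = sin 74° cos 83° + cos 74° sin 83° = 0.3907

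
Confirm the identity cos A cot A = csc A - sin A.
RHS = 1/sin A - sin A = (1 - sin²A)/sin A = cos²A/sin A = cos A · (cos A/sin A) = cos A cot A = LHS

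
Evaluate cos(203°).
cos(203°) = -0.9205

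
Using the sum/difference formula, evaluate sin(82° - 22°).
sin(82° - 22°) = sin 82° cos 22° - cos 82° sin 22° = √3/2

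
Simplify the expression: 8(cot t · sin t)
8(cot t · sin t) = 8(cos t) (using Quotient identity)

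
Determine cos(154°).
cos(154°) = -0.8988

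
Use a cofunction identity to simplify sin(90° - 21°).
sin(90° - 21°) = cos(21°)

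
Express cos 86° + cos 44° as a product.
cos 86° + cos 44° = 2 cos(65°) cos(21°)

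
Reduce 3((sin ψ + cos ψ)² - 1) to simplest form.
3((sin ψ + cos ψ)² - 1) = 3(sin(2ψ)) (using Pythagorean + double angle)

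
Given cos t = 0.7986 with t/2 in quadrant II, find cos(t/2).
cos(t/2) = ±√((1 + cos t)/2); negative since t/2 ∈ QII, so cos(t/2) = -0.9483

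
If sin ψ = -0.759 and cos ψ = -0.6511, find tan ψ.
tan ψ = sin ψ / cos ψ = 1.166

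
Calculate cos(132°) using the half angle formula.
cos(132°) = -√((1 + cos 264°)/2) = -0.6691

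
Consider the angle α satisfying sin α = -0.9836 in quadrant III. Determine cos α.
cos α = ±√(1 - sin²α) = -0.1804 (negative in QIII)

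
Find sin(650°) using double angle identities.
sin(650°) = 2 sin 325° cos 325° = -0.9397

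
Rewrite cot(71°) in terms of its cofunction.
cot(71°) = tan(90° - 71°) = tan(19°)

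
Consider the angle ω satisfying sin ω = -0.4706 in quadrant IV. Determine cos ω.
cos ω = √(1 - sin²ω) = 0.8823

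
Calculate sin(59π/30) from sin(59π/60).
sin(59π/30) = 2 sin 59π/60 cos 59π/60 = -0.1045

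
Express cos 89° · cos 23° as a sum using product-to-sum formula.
cos 89° cos 23° = (1/2)[cos(89°-23°) + cos(89°+23°)]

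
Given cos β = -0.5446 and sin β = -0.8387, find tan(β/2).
tan(β/2) = sin β / (1 + cos β) = -1.842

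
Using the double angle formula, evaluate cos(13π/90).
cos(13π/90) = 1 - 2sin²13π/180 = 0.8988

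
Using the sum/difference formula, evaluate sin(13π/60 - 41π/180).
sin(13π/60 - 41π/180) = sin 13π/60 cos 41π/180 - cos 13π/60 sin 41π/180 = -0.0349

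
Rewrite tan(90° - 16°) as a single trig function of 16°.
tan(90° - 16°) = cot(16°)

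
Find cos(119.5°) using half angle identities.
cos(119.5°) = -√((1 + cos 239°)/2) = -0.4924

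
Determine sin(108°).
sin(108°) = 0.9511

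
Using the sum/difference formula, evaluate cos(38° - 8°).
cos(38° - 8°) = cos 38° cos 8° + sin 38° sin 8° = √3/2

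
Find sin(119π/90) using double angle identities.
sin(119π/90) = 2 sin 119π/180 cos 119π/180 = -0.848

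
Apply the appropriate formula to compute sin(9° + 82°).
sin(9° + 82°) = sin 9° cos 82° + cos 9° sin 82° = 0.9998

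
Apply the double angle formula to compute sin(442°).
sin(442°) = 2 sin 221° cos 221° = 0.9903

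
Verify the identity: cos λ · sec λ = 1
LHS = cos λ · (1/cos λ) = 1 = RHS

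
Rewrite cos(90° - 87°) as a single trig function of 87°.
cos(90° - 87°) = sin(87°)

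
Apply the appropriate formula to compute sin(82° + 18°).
sin(82° + 18°) = sin 82° cos 18° + cos 82° sin 18° = 0.9848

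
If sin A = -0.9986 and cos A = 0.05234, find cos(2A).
cos(2A) = cos²A - sin²A = -0.9945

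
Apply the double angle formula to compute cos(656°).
cos(656°) = cos²328° - sin²328° = 0.4384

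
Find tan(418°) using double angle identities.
tan(418°) = 2 tan 209° / (1 - tan²209°) = 1.6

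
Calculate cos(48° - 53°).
cos(48° - 53°) = cos 48° cos 53° + sin 48° sin 53° = 0.9962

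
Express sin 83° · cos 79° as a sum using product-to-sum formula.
sin 83° cos 79° = (1/2)[sin(83°+79°) + sin(83°-79°)]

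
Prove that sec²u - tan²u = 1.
LHS = 1/cos²u - sin²u/cos²u = (1 - sin²u)/cos²u = cos²u/cos²u = 1 = RHS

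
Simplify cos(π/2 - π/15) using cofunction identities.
cos(π/2 - π/15) = sin(π/15)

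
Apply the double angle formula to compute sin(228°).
sin(228°) = 2 sin 114° cos 114° = -0.7431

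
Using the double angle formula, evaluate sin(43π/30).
sin(43π/30) = 2 sin 43π/60 cos 43π/60 = -0.9781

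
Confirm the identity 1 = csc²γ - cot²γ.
RHS = 1/sin²γ - cos²γ/sin²γ = (1 - cos²γ)/sin²γ = sin²γ/sin²γ = 1 = LHS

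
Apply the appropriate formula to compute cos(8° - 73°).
cos(8° - 73°) = cos 8° cos 73° + sin 8° sin 73° = 0.4226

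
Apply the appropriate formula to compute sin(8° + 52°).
sin(8° + 52°) = sin 8° cos 52° + cos 8° sin 52° = √3/2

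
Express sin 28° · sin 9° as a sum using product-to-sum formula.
sin 28° sin 9° = (1/2)[cos(28°-9°) - cos(28°+9°)]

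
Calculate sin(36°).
sin(36°) = 0.5878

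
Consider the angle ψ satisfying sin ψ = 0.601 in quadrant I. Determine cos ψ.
cos ψ = √(1 - sin²ψ) = 0.7992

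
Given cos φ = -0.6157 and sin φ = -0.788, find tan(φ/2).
tan(φ/2) = sin φ / (1 + cos φ) = -2.05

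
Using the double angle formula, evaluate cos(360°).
cos(360°) = cos²180° - sin²180° = 1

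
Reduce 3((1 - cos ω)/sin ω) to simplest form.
3((1 - cos ω)/sin ω) = 3(tan(ω/2)) (using Half angle)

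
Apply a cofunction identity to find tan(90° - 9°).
tan(90° - 9°) = cot(9°) = 6.314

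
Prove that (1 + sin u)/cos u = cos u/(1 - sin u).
LHS = (1 + sin u)(1 - sin u) / (cos u(1 - sin u)) = (1 - sin²u) / (cos u(1 - sin u)) = cos²u / (cos u(1 - sin u)) = cos u/(1 - sin u) = RHS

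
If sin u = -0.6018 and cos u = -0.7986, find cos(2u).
cos(2u) = cos²u - sin²u = 0.2756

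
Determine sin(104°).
sin(104°) = 0.9703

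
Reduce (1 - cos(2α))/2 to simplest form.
(1 - cos(2α))/2 = sin²α (using Power reduction)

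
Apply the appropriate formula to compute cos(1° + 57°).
cos(1° + 57°) = cos 1° cos 57° - sin 1° sin 57° = 0.5299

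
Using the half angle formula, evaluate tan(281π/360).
tan(281π/360) = sin 281π/180 / (1 + cos 281π/180) = -0.8243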